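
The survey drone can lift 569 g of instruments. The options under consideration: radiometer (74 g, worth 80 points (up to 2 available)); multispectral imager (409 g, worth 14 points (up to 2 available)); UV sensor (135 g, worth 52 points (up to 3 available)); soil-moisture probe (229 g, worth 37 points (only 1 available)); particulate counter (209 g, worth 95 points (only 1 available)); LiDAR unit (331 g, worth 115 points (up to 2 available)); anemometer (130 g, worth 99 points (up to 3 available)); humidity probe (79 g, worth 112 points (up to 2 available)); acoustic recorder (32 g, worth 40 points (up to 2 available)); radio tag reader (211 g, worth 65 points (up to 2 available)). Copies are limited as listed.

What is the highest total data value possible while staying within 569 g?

The ratio heuristic lands on 2×radiometer + anemometer + 2×humidity probe + 2×acoustic recorder (563) but leaves 69 g idle.
The 74 g tied up in radiometer is better spent on anemometer — total rises to 582 (556 g).

582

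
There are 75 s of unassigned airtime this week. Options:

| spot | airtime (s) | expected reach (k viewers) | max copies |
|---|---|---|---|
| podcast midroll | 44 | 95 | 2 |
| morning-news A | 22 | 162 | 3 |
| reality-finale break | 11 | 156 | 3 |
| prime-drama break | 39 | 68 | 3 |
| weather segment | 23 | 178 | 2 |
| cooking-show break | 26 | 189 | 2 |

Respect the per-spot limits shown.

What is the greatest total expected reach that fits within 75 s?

690

Ranking by ratio (expected reach/s): reality-finale break 14.18, weather segment 7.74, morning-news A 7.36, cooking-show break 7.27.
Filling by ratio: 3×reality-finale break + weather segment for 646, with 19 s left unused.
The 34 s tied up in reality-finale break and weather segment is better spent on 2×cooking-show break — total rises to 690 (74 s).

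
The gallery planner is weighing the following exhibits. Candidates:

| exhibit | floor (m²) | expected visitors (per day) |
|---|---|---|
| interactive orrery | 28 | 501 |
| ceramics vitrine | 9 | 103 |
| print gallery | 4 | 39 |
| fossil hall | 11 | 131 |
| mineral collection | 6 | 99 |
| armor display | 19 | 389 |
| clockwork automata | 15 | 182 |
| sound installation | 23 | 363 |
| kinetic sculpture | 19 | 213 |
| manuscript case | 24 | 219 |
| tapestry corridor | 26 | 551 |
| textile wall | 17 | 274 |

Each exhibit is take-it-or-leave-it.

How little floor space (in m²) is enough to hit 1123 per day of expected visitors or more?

Look for the lowest-floor combination reaching 1123.
interactive orrery + mineral collection + tapestry corridor reaches 1151 using 60 m².
Any bundle with less than 60 m² falls short of 1123.

60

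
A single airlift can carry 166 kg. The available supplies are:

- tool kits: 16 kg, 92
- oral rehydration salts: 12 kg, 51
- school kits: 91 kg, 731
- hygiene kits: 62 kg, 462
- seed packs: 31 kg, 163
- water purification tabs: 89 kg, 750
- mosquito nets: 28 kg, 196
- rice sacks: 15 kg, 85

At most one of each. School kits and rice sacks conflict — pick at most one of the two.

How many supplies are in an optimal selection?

3

The maximum people served within 166 kg is 1297.
hygiene kits + water purification tabs + rice sacks hits 1297 at 166 kg.
Any selection reaching 1297 contains exactly 3 supplies.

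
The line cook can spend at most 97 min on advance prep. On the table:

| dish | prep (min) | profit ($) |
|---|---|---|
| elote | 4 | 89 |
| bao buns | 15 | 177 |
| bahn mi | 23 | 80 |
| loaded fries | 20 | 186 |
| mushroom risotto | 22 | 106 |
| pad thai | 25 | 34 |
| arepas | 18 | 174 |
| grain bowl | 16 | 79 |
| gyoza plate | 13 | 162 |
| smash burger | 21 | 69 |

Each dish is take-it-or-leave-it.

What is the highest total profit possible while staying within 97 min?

894

Ranking by ratio (profit/min): elote 22.25, gyoza plate 12.46, bao buns 11.80.
Taking the top-ratio dishes first gives elote + bao buns + loaded fries + arepas + grain bowl + gyoza plate for 867 (86 min).
The 16 min tied up in grain bowl is better spent on mushroom risotto — total rises to 894 (92 min).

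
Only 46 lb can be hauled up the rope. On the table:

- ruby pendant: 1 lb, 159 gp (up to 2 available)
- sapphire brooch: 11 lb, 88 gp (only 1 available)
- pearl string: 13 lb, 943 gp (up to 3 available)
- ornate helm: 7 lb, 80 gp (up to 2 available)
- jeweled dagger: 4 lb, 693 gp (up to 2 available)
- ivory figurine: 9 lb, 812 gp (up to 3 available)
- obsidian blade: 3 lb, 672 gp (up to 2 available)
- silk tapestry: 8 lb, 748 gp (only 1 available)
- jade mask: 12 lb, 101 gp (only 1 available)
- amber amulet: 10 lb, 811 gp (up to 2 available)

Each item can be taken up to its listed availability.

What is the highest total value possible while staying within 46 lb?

5551

Filling by ratio: 2×ruby pendant + 2×jeweled dagger + 2×ivory figurine + 2×obsidian blade + silk tapestry for 5420, with 4 lb left unused.
Dropping ivory figurine frees 9 lb; slotting in pearl string (13 lb) lifts the total to 5551 at 46 lb.
Nothing else within 46 lb beats 5551.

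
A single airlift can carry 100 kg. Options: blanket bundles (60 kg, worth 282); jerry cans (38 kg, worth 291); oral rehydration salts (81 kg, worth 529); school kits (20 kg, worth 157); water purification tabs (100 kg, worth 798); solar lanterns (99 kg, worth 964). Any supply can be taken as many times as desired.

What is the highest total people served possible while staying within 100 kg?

964

Ranking by ratio (people served/kg): solar lanterns 9.74, water purification tabs 7.98, school kits 7.85, jerry cans 7.66.
The ratio ordering already packs tightly: solar lanterns, 99 kg, 964.
Nothing else within 100 kg beats 964.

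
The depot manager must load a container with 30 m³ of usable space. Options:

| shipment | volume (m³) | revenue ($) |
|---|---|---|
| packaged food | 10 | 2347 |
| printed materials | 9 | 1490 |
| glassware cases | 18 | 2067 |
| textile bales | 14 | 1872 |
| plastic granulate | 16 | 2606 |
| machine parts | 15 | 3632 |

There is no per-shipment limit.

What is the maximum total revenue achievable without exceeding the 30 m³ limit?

Ranking by ratio (revenue/m³): machine parts 242.13, packaged food 234.70, printed materials 165.56, plastic granulate 162.88.
The ratio ordering already packs tightly: 2×machine parts, 30 m³, 7264.
Every other selection either busts 30 m³ or fails to beat 7264.

7264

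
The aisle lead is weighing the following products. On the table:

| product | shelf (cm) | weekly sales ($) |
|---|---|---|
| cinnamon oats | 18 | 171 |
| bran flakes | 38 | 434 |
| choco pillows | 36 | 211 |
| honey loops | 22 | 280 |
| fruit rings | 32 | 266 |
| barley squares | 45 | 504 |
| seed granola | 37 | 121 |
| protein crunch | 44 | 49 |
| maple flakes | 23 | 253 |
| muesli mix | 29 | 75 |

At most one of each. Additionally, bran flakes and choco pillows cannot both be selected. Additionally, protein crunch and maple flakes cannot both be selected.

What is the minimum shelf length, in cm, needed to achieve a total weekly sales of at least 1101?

Need the lightest bundle worth ≥ 1101.
cinnamon oats + bran flakes + barley squares: 1109 weekly sales at 101 cm.
Any bundle with less than 101 cm falls short of 1101.

101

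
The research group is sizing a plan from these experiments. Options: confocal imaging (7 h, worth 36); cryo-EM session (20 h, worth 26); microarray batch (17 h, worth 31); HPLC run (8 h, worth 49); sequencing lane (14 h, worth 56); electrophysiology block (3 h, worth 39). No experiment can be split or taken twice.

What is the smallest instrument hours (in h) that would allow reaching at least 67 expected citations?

10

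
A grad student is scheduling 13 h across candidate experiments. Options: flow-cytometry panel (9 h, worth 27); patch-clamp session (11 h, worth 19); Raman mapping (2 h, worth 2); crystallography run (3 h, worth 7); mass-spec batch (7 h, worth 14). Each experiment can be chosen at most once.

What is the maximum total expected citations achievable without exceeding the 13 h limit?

34

The ratio ordering already packs tightly: flow-cytometry panel + crystallography run, 12 h, 34.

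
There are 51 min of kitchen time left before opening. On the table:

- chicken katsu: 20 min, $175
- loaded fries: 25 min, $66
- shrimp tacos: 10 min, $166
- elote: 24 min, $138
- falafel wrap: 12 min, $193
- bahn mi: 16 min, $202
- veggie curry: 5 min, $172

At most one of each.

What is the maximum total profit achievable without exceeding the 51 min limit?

Shrimp tacos + falafel wrap + bahn mi + veggie curry uses 43 of the 51 min and totals 733.
No other feasible combination exceeds 733.

733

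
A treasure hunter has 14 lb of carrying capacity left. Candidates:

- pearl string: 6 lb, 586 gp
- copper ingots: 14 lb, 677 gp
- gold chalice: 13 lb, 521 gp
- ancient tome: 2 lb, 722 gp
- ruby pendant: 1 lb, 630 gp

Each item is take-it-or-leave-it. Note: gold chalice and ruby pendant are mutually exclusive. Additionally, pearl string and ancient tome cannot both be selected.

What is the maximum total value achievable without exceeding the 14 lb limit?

1352

Taking ancient tome + ruby pendant: 3 lb used, 1352 in value.
That's the maximum — no feasible swap from here does better than 1352.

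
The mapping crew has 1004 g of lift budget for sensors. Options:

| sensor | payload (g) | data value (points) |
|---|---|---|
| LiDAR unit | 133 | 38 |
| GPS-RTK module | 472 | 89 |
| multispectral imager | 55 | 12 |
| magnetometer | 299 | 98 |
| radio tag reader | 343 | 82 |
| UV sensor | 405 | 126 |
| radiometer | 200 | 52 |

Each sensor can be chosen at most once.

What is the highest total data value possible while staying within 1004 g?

Filling by ratio: LiDAR unit + multispectral imager + magnetometer + UV sensor for 274, with 112 g left unused.
The 133 g tied up in LiDAR unit is better spent on radiometer — total rises to 288 (959 g).
The closest alternative, magnetometer + UV sensor + radiometer, reaches only 276.

288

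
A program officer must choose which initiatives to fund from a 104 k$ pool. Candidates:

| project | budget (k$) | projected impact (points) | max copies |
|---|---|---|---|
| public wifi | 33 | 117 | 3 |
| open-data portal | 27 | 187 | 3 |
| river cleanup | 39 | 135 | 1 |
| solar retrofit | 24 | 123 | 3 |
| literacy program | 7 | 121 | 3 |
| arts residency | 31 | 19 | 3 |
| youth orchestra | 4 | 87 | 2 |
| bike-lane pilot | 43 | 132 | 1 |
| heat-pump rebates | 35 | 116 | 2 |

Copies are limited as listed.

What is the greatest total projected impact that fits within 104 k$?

977

Ranking by ratio (projected impact/k$): youth orchestra 21.75, literacy program 17.29, open-data portal 6.93.
Taking the top-ratio projects first gives 2×open-data portal + 3×literacy program + 2×youth orchestra for 911 (83 k$).
The 7 k$ tied up in literacy program is better spent on open-data portal — total rises to 977 (103 k$).
No other feasible combination exceeds 977.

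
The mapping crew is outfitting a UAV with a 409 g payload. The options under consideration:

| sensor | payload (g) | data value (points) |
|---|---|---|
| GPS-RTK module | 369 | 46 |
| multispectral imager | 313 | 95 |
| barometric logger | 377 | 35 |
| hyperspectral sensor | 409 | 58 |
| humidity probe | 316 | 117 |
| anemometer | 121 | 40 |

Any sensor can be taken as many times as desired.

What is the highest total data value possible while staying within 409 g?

Taking the top-ratio sensors first gives humidity probe for 117 (316 g).
The 316 g tied up in humidity probe is better spent on 3×anemometer — total rises to 120 (363 g).
That's the maximum — no swap from here does better than 120.

120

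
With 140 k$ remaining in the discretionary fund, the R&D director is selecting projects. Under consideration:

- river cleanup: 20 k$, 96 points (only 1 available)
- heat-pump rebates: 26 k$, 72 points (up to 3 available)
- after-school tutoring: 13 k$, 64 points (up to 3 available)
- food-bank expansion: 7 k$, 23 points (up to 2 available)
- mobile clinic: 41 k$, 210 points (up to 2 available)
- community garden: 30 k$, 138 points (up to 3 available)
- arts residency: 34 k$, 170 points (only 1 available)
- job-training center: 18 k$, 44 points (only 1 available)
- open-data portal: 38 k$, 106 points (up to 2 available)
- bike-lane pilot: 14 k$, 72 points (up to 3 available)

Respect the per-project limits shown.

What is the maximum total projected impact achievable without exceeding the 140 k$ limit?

Filling by ratio: after-school tutoring + 2×mobile clinic + 3×bike-lane pilot for 700, with 3 k$ left unused.
Replace after-school tutoring and bike-lane pilot with community garden: the trade gains 2 net, giving 702 at 140 k$.
That's the maximum — no swap from here does better than 702.

702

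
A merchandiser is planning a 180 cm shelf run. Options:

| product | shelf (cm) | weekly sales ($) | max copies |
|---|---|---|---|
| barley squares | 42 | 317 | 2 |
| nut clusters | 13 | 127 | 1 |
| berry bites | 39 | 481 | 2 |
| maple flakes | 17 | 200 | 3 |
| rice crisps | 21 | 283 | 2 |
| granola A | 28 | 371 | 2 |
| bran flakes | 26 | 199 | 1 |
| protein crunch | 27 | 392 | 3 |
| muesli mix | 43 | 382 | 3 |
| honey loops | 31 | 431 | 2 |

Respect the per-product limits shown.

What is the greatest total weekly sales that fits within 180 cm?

By weekly sales per cm: protein crunch 14.52, honey loops 13.90, rice crisps 13.48, granola A 13.25 lead.
A density-first pass picks nut clusters + rice crisps + 3×protein crunch + 2×honey loops — 2448 at 177 cm.
The 75 cm tied up in nut clusters and 2×honey loops is better spent on rice crisps + 2×granola A — total rises to 2484 (179 cm).
No other feasible combination exceeds 2484.

2484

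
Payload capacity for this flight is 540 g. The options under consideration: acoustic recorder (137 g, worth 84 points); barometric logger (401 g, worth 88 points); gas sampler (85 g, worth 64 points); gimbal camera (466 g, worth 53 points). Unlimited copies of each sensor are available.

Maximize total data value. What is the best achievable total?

384

Ranking by ratio (data value/g): gas sampler 0.75, acoustic recorder 0.61, barometric logger 0.22, gimbal camera 0.11.
Best packing: 6×gas sampler — 510 g, 384 total.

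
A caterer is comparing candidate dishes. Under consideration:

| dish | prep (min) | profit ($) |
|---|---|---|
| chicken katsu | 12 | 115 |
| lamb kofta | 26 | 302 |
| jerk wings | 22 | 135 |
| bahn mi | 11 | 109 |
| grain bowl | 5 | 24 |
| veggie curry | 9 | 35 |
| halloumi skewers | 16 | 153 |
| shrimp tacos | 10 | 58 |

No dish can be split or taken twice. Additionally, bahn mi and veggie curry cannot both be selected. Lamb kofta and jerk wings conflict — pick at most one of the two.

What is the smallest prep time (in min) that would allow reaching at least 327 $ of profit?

35

Need the lightest bundle worth ≥ 327.
lamb kofta + veggie curry reaches 337 using 35 min.
No combination under 35 min hits 327.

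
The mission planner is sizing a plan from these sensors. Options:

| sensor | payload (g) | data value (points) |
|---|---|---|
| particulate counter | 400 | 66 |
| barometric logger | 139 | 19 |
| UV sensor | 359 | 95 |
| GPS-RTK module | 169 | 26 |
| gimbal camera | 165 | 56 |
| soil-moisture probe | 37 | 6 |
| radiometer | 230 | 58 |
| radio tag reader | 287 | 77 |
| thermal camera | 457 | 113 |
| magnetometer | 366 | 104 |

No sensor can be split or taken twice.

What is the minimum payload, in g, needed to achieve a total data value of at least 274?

1012

Need the lightest bundle worth ≥ 274.
UV sensor + radio tag reader + magnetometer reaches 276 using 1012 g.
Below 1012 g the best achievable stays under 274.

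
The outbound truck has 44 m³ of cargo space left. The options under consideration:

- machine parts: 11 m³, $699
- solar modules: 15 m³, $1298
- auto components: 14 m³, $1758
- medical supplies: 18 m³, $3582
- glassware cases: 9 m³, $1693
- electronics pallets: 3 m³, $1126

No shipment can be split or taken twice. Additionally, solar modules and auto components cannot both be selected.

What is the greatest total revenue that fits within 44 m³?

8159

Density check — electronics pallets 375.33, medical supplies 199.00, glassware cases 188.11 are the best per m³.
Best packing: auto components + medical supplies + glassware cases + electronics pallets — 44 m³, 8159 total.
An exhaustive check of the 64 subsets confirms 8159.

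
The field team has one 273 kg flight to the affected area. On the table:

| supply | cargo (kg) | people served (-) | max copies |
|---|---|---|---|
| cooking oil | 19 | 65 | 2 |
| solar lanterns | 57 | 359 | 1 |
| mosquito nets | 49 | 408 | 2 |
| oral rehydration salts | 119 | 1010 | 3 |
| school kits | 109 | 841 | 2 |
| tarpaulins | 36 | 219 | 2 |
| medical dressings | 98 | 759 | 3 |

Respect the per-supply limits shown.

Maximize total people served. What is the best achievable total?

Greedy by ratio would take cooking oil + 2×oral rehydration salts: 257 kg used, total 2085.
Replace cooking oil and oral rehydration salts with mosquito nets + medical dressings: the trade gains 92 net, giving 2177 at 266 kg.
Every other selection either busts 273 kg or exceeds an availability limit or fails to beat 2177.

2177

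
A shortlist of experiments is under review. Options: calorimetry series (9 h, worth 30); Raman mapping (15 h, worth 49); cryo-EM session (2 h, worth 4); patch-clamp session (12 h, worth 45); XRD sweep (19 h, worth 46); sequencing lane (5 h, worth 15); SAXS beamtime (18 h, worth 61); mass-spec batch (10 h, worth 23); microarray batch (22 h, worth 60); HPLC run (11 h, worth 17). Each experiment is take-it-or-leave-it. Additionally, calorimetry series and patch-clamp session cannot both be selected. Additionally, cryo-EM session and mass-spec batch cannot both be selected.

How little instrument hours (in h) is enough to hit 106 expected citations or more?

Need the lightest bundle worth ≥ 106.
patch-clamp session + SAXS beamtime reaches 106 using 30 h.
No combination under 30 h hits 106.

30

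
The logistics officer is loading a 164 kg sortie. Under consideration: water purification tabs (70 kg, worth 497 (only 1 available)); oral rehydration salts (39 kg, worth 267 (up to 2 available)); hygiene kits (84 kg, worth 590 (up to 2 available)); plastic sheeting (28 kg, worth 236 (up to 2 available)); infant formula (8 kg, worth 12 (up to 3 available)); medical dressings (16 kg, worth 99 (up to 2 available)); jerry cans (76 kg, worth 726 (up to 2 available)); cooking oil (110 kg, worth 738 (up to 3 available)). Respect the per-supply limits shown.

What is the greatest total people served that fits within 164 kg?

1464

By people served per kg: jerry cans 9.55, plastic sheeting 8.43, water purification tabs 7.10, hygiene kits 7.02 lead.
Infant formula + 2×jerry cans uses 160 of the 164 kg and totals 1464.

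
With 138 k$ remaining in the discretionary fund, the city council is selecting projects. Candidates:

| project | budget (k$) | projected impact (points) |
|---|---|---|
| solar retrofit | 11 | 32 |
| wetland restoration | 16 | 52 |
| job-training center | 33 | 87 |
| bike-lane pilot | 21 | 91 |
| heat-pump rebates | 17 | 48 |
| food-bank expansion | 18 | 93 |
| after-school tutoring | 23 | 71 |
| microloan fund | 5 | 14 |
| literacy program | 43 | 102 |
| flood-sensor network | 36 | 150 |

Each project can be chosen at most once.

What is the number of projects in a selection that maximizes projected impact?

The maximum projected impact within 138 k$ is 519.
One optimal bundle: wetland restoration + bike-lane pilot + heat-pump rebates + food-bank expansion + after-school tutoring + microloan fund + flood-sensor network (136 k$).
All optima have 7 projects.

7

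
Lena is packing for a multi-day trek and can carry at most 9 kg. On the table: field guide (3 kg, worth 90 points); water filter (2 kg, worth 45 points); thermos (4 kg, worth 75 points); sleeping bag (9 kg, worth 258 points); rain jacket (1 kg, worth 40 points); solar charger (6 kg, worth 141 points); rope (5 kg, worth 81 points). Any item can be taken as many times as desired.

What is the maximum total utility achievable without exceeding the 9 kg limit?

Best packing: 9×rain jacket — 9 kg, 360 total.
Every other selection either busts 9 kg or fails to beat 360.

360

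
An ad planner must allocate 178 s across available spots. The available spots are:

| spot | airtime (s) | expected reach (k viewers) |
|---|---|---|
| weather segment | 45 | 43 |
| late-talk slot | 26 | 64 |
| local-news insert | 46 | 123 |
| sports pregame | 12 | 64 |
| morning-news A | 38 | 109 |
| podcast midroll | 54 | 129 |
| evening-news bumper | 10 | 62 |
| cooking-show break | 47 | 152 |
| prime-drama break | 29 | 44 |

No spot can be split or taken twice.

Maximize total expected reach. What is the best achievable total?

530

Ranking by ratio (expected reach/s): evening-news bumper 6.20, sports pregame 5.33, cooking-show break 3.23, morning-news A 2.87.
Greedy by ratio would take local-news insert + sports pregame + morning-news A + evening-news bumper + cooking-show break: 153 s used, total 510.
The 38 s tied up in morning-news A is better spent on podcast midroll — total rises to 530 (169 s).
Nothing else within 178 s beats 530.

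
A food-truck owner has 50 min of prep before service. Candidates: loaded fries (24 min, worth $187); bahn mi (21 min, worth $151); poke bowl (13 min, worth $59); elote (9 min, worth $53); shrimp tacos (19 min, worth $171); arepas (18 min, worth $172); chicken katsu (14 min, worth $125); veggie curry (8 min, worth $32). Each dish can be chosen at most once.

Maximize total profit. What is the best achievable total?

402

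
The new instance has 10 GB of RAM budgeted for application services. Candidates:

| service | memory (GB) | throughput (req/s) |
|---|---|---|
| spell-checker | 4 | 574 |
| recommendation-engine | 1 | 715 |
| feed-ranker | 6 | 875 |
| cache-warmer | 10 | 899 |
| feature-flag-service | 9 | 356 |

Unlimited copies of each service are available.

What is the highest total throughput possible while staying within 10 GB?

7150

By throughput per GB: recommendation-engine 715.00, feed-ranker 145.83, spell-checker 143.50 lead.
Best packing: 10×recommendation-engine — 10 GB, 7150 total.
Every other selection either busts 10 GB or fails to beat 7150.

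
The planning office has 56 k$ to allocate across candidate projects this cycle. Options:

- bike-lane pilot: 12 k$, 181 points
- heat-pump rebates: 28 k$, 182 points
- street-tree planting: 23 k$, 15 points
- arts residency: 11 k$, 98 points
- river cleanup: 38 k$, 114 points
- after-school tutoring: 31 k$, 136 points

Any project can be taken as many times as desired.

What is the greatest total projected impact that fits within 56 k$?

724

Taking 4×bike-lane pilot: 48 k$ used, 724 in projected impact.
No other feasible combination exceeds 724.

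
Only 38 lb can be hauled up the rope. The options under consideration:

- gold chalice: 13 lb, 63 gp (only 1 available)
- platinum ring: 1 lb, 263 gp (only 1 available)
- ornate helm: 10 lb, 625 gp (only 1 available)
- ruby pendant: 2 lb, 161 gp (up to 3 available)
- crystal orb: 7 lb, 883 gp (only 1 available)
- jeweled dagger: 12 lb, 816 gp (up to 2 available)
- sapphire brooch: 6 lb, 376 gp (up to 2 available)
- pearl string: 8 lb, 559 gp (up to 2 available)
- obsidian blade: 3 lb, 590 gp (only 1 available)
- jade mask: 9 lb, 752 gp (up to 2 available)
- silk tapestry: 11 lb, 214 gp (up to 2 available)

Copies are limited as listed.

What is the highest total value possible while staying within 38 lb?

A density-first pass picks platinum ring + 3×ruby pendant + crystal orb + obsidian blade + 2×jade mask — 3723 at 35 lb.
Dropping 3×ruby pendant frees 6 lb; slotting in pearl string (8 lb) lifts the total to 3799 at 37 lb.
No other feasible combination exceeds 3799.

3799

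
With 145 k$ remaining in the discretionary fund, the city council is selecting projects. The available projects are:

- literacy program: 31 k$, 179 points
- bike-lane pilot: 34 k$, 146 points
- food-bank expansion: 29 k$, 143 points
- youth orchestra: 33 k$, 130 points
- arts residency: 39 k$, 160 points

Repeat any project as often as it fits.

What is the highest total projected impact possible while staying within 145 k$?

716

Density check — literacy program 5.77, food-bank expansion 4.93, bike-lane pilot 4.29, arts residency 4.10 are the best per k$.
4×literacy program uses 124 of the 145 k$ and totals 716.
Every other selection either busts 145 k$ or fails to beat 716.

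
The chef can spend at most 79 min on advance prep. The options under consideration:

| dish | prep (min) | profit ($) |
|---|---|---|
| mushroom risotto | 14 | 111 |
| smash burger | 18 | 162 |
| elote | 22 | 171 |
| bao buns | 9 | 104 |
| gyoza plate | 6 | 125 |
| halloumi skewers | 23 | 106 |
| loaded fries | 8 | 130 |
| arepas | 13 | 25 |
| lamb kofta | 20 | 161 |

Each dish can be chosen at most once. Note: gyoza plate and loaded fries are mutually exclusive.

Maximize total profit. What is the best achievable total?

Ranking by ratio (profit/min): gyoza plate 20.83, loaded fries 16.25, bao buns 11.56.
Taking smash burger + elote + bao buns + loaded fries + lamb kofta: 77 min used, 728 in profit.

728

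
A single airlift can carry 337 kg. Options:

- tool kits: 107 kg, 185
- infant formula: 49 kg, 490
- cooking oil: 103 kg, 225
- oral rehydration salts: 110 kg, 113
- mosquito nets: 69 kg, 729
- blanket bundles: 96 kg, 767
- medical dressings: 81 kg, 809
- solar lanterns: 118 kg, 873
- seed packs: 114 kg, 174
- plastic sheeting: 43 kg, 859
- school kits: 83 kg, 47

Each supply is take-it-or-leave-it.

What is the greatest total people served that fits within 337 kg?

Taking the top-ratio supplies first gives infant formula + mosquito nets + medical dressings + plastic sheeting + school kits for 2934 (325 kg).
Replace infant formula and school kits with solar lanterns: the trade gains 336 net, giving 3270 at 311 kg.

3270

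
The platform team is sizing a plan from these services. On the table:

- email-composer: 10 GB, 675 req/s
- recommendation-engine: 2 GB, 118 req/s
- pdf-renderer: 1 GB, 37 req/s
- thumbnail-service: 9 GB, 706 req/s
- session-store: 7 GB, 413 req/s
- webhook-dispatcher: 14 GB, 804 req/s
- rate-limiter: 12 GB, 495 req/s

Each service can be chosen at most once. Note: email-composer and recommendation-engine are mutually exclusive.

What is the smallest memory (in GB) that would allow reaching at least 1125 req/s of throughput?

Minimise GB subject to total throughput ≥ 1125.
pdf-renderer + thumbnail-service + session-store: 1156 throughput at 17 GB.
Below 17 GB the best achievable stays under 1125.

17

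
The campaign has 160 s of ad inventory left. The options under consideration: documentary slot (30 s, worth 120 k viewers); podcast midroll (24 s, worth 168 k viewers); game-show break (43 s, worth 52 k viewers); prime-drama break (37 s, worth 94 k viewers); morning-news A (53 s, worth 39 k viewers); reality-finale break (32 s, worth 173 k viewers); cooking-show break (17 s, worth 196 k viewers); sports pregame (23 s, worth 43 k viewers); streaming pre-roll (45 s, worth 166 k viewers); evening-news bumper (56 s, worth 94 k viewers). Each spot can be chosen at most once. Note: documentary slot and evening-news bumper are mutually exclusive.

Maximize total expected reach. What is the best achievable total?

Documentary slot + podcast midroll + reality-finale break + cooking-show break + streaming pre-roll uses 148 of the 160 s and totals 823.

823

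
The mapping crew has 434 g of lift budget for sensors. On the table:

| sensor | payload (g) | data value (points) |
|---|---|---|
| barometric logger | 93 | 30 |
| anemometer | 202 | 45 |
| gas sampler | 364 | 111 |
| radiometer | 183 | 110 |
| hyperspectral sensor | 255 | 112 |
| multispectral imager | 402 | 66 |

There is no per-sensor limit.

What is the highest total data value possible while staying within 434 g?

2×radiometer uses 366 of the 434 g and totals 220.
No other feasible combination exceeds 220.

220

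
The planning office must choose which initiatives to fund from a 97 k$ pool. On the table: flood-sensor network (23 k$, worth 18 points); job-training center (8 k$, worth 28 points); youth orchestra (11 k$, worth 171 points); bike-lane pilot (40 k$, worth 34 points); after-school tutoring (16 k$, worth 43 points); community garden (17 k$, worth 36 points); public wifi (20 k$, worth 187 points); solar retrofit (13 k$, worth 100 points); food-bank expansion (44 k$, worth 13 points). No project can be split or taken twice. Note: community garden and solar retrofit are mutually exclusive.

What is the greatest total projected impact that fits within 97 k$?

Density check — youth orchestra 15.55, public wifi 9.35, solar retrofit 7.69 are the best per k$.
Best packing: flood-sensor network + job-training center + youth orchestra + after-school tutoring + public wifi + solar retrofit — 91 k$, 547 total.
No other feasible combination exceeds 547.

547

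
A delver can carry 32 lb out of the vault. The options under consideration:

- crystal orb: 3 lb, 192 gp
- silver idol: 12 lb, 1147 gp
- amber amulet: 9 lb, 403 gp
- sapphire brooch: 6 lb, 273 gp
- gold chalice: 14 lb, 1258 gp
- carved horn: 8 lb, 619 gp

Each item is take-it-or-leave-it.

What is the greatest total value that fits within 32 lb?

The ratio heuristic lands on crystal orb + silver idol + gold chalice (2597) but leaves 3 lb idle.
The 3 lb tied up in crystal orb is better spent on sapphire brooch — total rises to 2678 (32 lb).
No other feasible combination exceeds 2678.

2678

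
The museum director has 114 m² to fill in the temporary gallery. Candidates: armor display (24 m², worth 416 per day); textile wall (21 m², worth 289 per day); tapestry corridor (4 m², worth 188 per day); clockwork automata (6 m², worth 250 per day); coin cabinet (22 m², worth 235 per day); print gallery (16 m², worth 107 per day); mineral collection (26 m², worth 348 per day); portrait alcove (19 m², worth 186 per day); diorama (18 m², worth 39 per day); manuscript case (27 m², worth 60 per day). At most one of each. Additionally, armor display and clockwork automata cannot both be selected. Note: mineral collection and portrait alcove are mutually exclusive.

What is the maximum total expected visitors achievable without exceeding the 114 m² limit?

1583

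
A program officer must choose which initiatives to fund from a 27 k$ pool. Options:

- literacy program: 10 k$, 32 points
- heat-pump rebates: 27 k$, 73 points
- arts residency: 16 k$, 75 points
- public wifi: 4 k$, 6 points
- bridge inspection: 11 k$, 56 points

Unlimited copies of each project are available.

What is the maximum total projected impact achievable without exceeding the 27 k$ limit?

131

A density-first pass picks public wifi + 2×bridge inspection — 118 at 26 k$.
The 15 k$ tied up in public wifi and bridge inspection is better spent on arts residency — total rises to 131 (27 k$).
Nothing else within 27 k$ beats 131.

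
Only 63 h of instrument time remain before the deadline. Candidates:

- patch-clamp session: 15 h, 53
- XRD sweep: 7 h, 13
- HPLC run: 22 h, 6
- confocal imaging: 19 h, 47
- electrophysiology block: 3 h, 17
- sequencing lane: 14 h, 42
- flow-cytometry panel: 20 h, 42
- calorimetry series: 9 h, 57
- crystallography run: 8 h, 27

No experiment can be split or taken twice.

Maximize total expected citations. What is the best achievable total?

Ranking by ratio (expected citations/h): calorimetry series 6.33, electrophysiology block 5.67, patch-clamp session 3.53, crystallography run 3.38.
A density-first pass picks patch-clamp session + XRD sweep + electrophysiology block + sequencing lane + calorimetry series + crystallography run — 209 at 56 h.
The 15 h tied up in XRD sweep and crystallography run is better spent on confocal imaging — total rises to 216 (60 h).
That's the maximum — no swap from here does better than 216.

216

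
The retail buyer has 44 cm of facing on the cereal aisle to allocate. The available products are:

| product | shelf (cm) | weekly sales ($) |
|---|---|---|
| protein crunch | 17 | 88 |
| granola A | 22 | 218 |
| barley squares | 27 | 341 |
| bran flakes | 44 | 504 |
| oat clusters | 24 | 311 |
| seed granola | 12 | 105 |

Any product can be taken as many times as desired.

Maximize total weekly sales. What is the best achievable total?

504

Density check — oat clusters 12.96, barley squares 12.63, bran flakes 11.45 are the best per cm.
Greedy by ratio would take oat clusters + seed granola: 36 cm used, total 416.
Dropping oat clusters and seed granola frees 36 cm; slotting in bran flakes (44 cm) lifts the total to 504 at 44 cm.
Nothing else within 44 cm beats 504.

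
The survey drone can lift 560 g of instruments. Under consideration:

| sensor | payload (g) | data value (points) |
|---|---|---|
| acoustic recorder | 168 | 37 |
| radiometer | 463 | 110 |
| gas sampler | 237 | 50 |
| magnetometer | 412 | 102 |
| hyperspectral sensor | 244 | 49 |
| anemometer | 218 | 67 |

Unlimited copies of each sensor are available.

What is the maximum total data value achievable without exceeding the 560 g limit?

141

Ranking by ratio (data value/g): anemometer 0.31, magnetometer 0.25, radiometer 0.24, acoustic recorder 0.22.
Filling by ratio: 2×anemometer for 134, with 124 g left unused.
Dropping anemometer frees 218 g; slotting in 2×acoustic recorder (336 g) lifts the total to 141 at 554 g.
Every other selection either busts 560 g or fails to beat 141.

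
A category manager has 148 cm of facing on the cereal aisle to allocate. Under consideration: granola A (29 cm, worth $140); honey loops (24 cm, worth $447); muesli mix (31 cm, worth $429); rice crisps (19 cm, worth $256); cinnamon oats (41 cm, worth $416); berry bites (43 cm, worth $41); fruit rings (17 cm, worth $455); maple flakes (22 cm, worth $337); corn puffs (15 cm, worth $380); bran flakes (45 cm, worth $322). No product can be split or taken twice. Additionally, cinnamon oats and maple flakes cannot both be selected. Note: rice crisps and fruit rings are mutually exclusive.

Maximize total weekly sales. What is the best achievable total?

2188

Granola A + honey loops + muesli mix + fruit rings + maple flakes + corn puffs uses 138 of the 148 cm and totals 2188.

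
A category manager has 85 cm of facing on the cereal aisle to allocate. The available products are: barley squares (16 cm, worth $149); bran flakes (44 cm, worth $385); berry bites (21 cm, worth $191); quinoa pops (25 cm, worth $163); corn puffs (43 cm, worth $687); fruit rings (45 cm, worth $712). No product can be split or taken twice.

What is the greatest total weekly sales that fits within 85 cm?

1052

Ranking by ratio (weekly sales/cm): corn puffs 15.98, fruit rings 15.82, barley squares 9.31, berry bites 9.10.
The ratio heuristic lands on barley squares + berry bites + corn puffs (1027) but leaves 5 cm idle.
The 43 cm tied up in corn puffs is better spent on fruit rings — total rises to 1052 (82 cm).
Nothing else within 85 cm beats 1052.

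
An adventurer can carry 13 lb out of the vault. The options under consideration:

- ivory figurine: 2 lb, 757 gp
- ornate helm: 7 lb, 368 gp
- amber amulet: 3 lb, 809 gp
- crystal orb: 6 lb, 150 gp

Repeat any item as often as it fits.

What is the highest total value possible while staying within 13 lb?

4594

Greedy by ratio would take 6×ivory figurine: 12 lb used, total 4542.
The 2 lb tied up in ivory figurine is better spent on amber amulet — total rises to 4594 (13 lb).
Every other selection either busts 13 lb or fails to beat 4594.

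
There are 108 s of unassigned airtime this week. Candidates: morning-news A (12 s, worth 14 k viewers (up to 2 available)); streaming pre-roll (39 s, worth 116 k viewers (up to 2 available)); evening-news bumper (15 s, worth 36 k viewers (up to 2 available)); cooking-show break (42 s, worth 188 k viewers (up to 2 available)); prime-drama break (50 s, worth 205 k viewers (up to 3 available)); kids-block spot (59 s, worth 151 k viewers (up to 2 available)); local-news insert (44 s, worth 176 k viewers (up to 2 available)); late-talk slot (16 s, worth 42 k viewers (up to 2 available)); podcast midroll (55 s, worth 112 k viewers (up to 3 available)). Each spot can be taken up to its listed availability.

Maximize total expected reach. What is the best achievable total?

435

Filling by ratio: 2×cooking-show break + late-talk slot for 418, with 8 s left unused.
Dropping cooking-show break frees 42 s; slotting in prime-drama break (50 s) lifts the total to 435 at 108 s.
Nothing else within 108 s beats 435.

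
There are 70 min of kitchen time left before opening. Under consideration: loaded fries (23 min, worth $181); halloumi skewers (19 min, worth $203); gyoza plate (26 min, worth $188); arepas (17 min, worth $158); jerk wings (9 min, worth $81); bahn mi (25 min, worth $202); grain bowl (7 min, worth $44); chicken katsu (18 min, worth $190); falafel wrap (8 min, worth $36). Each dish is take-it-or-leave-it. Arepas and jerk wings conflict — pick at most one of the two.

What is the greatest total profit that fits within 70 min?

Loaded fries + halloumi skewers + jerk wings + chicken katsu uses 69 of the 70 min and totals 655.
Nothing else feasible within 70 min beats 655.

655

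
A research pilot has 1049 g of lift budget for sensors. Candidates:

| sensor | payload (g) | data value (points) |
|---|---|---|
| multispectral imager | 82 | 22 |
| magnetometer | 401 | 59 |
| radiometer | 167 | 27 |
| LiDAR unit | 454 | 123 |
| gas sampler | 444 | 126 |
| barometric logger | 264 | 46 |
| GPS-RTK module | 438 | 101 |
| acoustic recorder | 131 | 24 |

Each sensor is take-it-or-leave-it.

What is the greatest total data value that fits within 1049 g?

273

Filling by ratio: multispectral imager + LiDAR unit + gas sampler for 271, with 69 g left unused.
The 82 g tied up in multispectral imager is better spent on acoustic recorder — total rises to 273 (1029 g).
An exhaustive check of the 256 subsets confirms 273.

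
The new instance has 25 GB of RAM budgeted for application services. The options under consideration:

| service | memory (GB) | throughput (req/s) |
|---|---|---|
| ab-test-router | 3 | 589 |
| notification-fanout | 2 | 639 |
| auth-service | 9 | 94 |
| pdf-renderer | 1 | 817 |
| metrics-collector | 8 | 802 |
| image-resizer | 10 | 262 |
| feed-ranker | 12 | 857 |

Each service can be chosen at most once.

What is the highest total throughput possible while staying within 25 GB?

Density check — pdf-renderer 817.00, notification-fanout 319.50, ab-test-router 196.33, metrics-collector 100.25 are the best per GB.
The ratio heuristic lands on ab-test-router + notification-fanout + pdf-renderer + metrics-collector + image-resizer (3109) but leaves 1 GB idle.
Dropping ab-test-router and image-resizer frees 13 GB; slotting in feed-ranker (12 GB) lifts the total to 3115 at 23 GB.
The closest alternative, ab-test-router + notification-fanout + pdf-renderer + metrics-collector + image-resizer, reaches only 3109.

3115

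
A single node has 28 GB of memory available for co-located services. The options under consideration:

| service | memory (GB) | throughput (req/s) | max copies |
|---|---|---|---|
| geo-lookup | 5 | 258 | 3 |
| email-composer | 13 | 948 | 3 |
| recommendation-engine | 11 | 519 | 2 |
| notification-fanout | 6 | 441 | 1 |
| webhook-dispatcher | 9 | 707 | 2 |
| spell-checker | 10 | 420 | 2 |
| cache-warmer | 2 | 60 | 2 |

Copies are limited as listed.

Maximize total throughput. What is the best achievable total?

2096

By throughput per GB: webhook-dispatcher 78.56, notification-fanout 73.50, email-composer 72.92 lead.
Greedy by ratio would take notification-fanout + 2×webhook-dispatcher + 2×cache-warmer: 28 GB used, total 1975.
The 13 GB tied up in webhook-dispatcher and 2×cache-warmer is better spent on email-composer — total rises to 2096 (28 GB).
That's the maximum — no swap from here does better than 2096.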